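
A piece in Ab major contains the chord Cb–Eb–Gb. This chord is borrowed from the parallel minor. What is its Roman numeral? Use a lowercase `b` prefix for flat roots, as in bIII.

bIII

The root Cb is the lowered 3rd scale degree — diatonically Ab major has C there. The diatonic chord on degree 3 would be Cm (iii), but Cb–Eb–Gb is the major chord from Ab minor. As a borrowed chord it is labeled bIII.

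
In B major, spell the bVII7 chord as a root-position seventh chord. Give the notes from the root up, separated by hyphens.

bVII7 is built on the lowered scale degree 7. In B major degree 7 is A#; lowered it becomes A. Building the dominant-seventh chord from the parallel minor on A: A–C#–E–G.

A-C#-E-G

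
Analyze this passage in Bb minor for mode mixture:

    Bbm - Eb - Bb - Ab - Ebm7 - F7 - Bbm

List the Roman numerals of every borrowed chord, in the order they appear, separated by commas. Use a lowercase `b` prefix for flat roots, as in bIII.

IV, I

The diatonic triads in Bb minor (with V from harmonic minor) are Bbm, Cdim, Db, Ebm, F, Gb, Ab. Bbm, Ab, Ebm7 and F7 all belong to that set. But Eb (Eb–G–Bb) is foreign: the diatonic iv on degree 4 is Ebm, whereas Eb comes from Bb major. It is labeled IV. But Bb (Bb–D–F) is foreign: the diatonic i on degree 1 is Bbm, whereas Bb comes from Bb major. It is labeled I.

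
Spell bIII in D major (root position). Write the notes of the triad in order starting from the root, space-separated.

The root of bIII is the lowered 3rd degree: F# becomes F. Stacking thirds in D minor on F gives F–A–C.

F A C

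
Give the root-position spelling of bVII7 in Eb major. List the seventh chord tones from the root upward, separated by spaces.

Db F Ab Cb

Scale degree 7 in Eb major is D. bVII7 uses the lowered form, Db, taken from Eb minor. In Eb minor the chord on Db is Db–F–Ab–Cb.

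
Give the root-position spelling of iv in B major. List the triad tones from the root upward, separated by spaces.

E G B

iv is built on scale degree 4, which is E in both B major and its parallel. Building the minor chord from the parallel minor on E: E–G–B.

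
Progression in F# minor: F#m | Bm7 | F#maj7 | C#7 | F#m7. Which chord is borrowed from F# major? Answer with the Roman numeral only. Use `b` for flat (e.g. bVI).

In F# minor (with V from harmonic minor) the diatonic chords are F#m, G#dim, A, Bm, C#, D, E. F#m, Bm7, C#7 and F#m7 are all diatonic. F#maj7 (F#–A#–C#–E#) is not: scale degree 1 in F# minor carries F#m (i). In F# major the chord on that degree is F#maj7, so here it functions as Imaj7, borrowed from the parallel major.

Imaj7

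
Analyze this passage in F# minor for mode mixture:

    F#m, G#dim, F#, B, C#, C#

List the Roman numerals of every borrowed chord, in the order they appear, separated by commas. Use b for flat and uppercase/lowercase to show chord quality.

F# minor has the diatonic set F#m, G#dim, A, Bm, C#, D, E (with V from harmonic minor). F#m, G#dim and C# all belong to that set. F# (F#–A#–C#) doesn't fit — on degree 1 F# minor would have F#m (i). F# is the degree-1 chord of F# major, so it is the borrowed I. B (B–D#–F#) doesn't fit — on degree 4 F# minor would have Bm (iv). B is the degree-4 chord of F# major, so it is the borrowed IV.

I, IV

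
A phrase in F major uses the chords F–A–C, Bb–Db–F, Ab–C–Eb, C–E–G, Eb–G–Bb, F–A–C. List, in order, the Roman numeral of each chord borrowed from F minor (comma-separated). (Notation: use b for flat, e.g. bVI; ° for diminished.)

iv, bIII, bVII

The diatonic triads in F major are F, Gm, Am, Bb, C, Dm, Edim. F–A–C = F and C–E–G = C both belong to that set. But Bb–Db–F is foreign: the diatonic IV on degree 4 is Bb, whereas Bbm comes from F minor. It is labeled iv. Ab–C–Eb is not: scale degree 3 in F major carries Am (iii). In F minor the chord on that degree is Ab, so here it functions as bIII, borrowed from the parallel minor. But Eb–G–Bb is foreign: the diatonic vii° on degree 7 is Edim, whereas Eb comes from F minor. It is labeled bVII.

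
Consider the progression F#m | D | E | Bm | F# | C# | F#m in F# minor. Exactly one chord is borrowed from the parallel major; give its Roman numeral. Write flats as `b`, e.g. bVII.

The diatonic triads in F# minor (with V from harmonic minor) are F#m, G#dim, A, Bm, C#, D, E. F#m, D, E, Bm and C# are all diatonic. But F# (F#–A#–C#) is foreign: the diatonic i on degree 1 is F#m, whereas F# comes from F# major. It is labeled I.

I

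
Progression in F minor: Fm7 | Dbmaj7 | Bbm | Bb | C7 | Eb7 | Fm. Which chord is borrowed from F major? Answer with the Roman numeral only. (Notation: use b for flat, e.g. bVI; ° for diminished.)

The diatonic triads in F minor (with V from harmonic minor) are Fm, Gdim, Ab, Bbm, C, Db, Eb. Fm7, Dbmaj7, Bbm, C7, Eb7 and Fm are all diatonic. But Bb (Bb–D–F) is foreign: the diatonic iv on degree 4 is Bbm, whereas Bb comes from F major. It is labeled IV.

IV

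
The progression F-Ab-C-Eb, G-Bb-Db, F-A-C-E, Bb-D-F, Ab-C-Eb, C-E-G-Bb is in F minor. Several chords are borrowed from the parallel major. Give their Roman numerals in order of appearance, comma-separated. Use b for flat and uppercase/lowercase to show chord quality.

Imaj7, IV

F minor has the diatonic set Fm, Gdim, Ab, Bbm, C, Db, Eb (with V from harmonic minor). F–Ab–C–Eb = Fm7, G–Bb–Db = Gdim, Ab–C–Eb = Ab and C–E–G–Bb = C7 all belong to that set. F–A–C–E doesn't fit — on degree 1 F minor would have Fm (i). Fmaj7 is the degree-1 chord of F major, so it is the borrowed Imaj7. But Bb–D–F is foreign: the diatonic iv on degree 4 is Bbm, whereas Bb comes from F major. It is labeled IV.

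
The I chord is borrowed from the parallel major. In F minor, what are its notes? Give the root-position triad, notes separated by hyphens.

I is built on scale degree 1, which is F in both F minor and its parallel. In F major the chord on F is F–A–C.

F-A-C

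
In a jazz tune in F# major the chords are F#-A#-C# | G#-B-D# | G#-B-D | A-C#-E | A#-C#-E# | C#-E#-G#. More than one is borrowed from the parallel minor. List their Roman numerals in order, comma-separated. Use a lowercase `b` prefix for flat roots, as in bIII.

ii°, bIII

The diatonic triads in F# major are F#, G#m, A#m, B, C#, D#m, E#dim. Of the given chords, F#–A#–C# = F#, G#–B–D# = G#m, A#–C#–E# = A#m and C#–E#–G# = C# are diatonic. But G#–B–D is foreign: the diatonic ii on degree 2 is G#m, whereas G#dim comes from F# minor. It is labeled ii°. But A–C#–E is foreign: the diatonic iii on degree 3 is A#m, whereas A comes from F# minor. It is labeled bIII.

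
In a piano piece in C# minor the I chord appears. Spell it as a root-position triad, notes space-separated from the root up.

I is built on scale degree 1, which is C# in both C# minor and its parallel. Stacking thirds in C# major on C# gives C#–E#–G#.

C# E# G#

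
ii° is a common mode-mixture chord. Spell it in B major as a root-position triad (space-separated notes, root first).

C# E G

The root, C#, is scale degree 2 — the same note in B major and B minor; only the chord quality changes. Stacking thirds in B minor on C# gives C#–E–G.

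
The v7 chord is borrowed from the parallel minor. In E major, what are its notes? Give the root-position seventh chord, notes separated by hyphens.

B-D-F#-A

The root, B, is scale degree 5 — the same note in E major and E minor; only the chord quality changes. In E minor the chord on B is B–D–F#–A.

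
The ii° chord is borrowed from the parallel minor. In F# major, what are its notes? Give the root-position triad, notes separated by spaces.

The root, G#, is scale degree 2 — the same note in F# major and F# minor; only the chord quality changes. Stacking thirds in F# minor on G# gives G#–B–D.

G# B D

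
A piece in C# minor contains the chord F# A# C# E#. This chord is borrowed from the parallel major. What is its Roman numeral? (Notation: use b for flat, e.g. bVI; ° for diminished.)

F# is scale degree 4 in C# minor. Diatonically C# minor has F#m (iv) on that degree; F#–A#–C#–E# is instead the major-seventh chord native to C# major, so it takes the label IVmaj7.

IVmaj7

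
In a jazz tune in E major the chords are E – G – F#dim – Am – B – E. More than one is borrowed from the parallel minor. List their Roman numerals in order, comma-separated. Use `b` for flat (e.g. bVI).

bIII, ii°, iv

The diatonic triads in E major are E, F#m, G#m, A, B, C#m, D#dim. E and B both belong to that set. G (G–B–D) is not: scale degree 3 in E major carries G#m (iii). In E minor the chord on that degree is G, so here it functions as bIII, borrowed from the parallel minor. F#dim (F#–A–C) is not: scale degree 2 in E major carries F#m (ii). In E minor the chord on that degree is F#dim, so here it functions as ii°, borrowed from the parallel minor. Am (A–C–E) doesn't fit — on degree 4 E major would have A (IV). Am is the degree-4 chord of E minor, so it is the borrowed iv.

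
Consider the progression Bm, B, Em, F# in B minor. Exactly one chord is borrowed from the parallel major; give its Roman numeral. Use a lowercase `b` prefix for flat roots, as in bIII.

B minor has the diatonic set Bm, C#dim, D, Em, F#, G, A (with V from harmonic minor). Bm, Em and F# all belong to that set. B (B–D#–F#) doesn't fit — on degree 1 B minor would have Bm (i). B is the degree-1 chord of B major, so it is the borrowed I.

I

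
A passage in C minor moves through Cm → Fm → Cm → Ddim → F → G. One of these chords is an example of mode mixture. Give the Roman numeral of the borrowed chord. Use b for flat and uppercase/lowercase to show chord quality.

In C minor (with V from harmonic minor) the diatonic chords are Cm, Ddim, Eb, Fm, G, Ab, Bb. Cm, Fm, Ddim and G are all diatonic. F (F–A–C) is not: scale degree 4 in C minor carries Fm (iv). In C major the chord on that degree is F, so here it functions as IV, borrowed from the parallel major.

IV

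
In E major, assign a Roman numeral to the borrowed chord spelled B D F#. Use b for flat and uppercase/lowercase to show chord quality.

v

B is scale degree 5 in E major. Diatonically E major has B (V) on that degree; B–D–F# is instead the minor chord native to E minor, so it takes the label v.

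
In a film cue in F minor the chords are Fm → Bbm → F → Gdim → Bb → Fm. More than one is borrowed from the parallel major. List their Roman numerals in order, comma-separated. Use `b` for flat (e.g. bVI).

I, IV

F minor has the diatonic set Fm, Gdim, Ab, Bbm, C, Db, Eb (with V from harmonic minor). Fm, Bbm and Gdim are all diatonic. F (F–A–C) doesn't fit — on degree 1 F minor would have Fm (i). F is the degree-1 chord of F major, so it is the borrowed I. Bb (Bb–D–F) doesn't fit — on degree 4 F minor would have Bbm (iv). Bb is the degree-4 chord of F major, so it is the borrowed IV.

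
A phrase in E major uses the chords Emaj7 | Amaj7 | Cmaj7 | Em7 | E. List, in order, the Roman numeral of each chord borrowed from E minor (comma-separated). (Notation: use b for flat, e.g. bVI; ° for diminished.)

bVImaj7, i7

E major has the diatonic set E, F#m, G#m, A, B, C#m, D#dim. Of the given chords, Emaj7, Amaj7 and E are diatonic. Cmaj7 (C–E–G–B) doesn't fit — on degree 6 E major would have C#m (vi). Cmaj7 is the degree-6 chord of E minor, so it is the borrowed bVImaj7. Em7 (E–G–B–D) is not: scale degree 1 in E major carries E (I). In E minor the chord on that degree is Em7, so here it functions as i7, borrowed from the parallel minor.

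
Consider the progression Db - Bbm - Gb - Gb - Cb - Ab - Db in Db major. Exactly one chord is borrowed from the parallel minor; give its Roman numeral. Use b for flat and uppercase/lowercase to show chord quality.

bVII

Db major has the diatonic set Db, Ebm, Fm, Gb, Ab, Bbm, Cdim. Of the given chords, Db, Bbm, Gb and Ab are diatonic. Cb (Cb–Eb–Gb) is not: scale degree 7 in Db major carries Cdim (vii°). In Db minor the chord on that degree is Cb, so here it functions as bVII, borrowed from the parallel minor.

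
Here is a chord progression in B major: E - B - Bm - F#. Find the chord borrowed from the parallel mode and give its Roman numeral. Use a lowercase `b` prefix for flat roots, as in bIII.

B major has the diatonic set B, C#m, D#m, E, F#, G#m, A#dim. E, B and F# are all diatonic. Bm (B–D–F#) doesn't fit — on degree 1 B major would have B (I). Bm is the degree-1 chord of B minor, so it is the borrowed i.

i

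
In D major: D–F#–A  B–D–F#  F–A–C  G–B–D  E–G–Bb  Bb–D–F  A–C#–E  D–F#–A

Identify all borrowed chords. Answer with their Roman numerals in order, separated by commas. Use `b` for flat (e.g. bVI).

In D major the diatonic chords are D, Em, F#m, G, A, Bm, C#dim. Of the given chords, D–F#–A = D, B–D–F# = Bm, G–B–D = G and A–C#–E = A are diatonic. But F–A–C is foreign: the diatonic iii on degree 3 is F#m, whereas F comes from D minor. It is labeled bIII. E–G–Bb is not: scale degree 2 in D major carries Em (ii). In D minor the chord on that degree is Edim, so here it functions as ii°, borrowed from the parallel minor. Bb–D–F is not: scale degree 6 in D major carries Bm (vi). In D minor the chord on that degree is Bb, so here it functions as bVI, borrowed from the parallel minor.

bIII, ii°, bVI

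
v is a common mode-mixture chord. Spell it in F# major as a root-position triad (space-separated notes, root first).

C# E G#

v is built on scale degree 5, which is C# in both F# major and its parallel. Stacking thirds in F# minor on C# gives C#–E–G#.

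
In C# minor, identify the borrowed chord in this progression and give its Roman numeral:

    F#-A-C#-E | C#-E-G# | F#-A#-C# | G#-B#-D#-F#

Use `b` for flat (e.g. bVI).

IV

C# minor has the diatonic set C#m, D#dim, E, F#m, G#, A, B (with V from harmonic minor). Of the given chords, F#–A–C#–E = F#m7, C#–E–G# = C#m and G#–B#–D#–F# = G#7 are diatonic. F#–A#–C# doesn't fit — on degree 4 C# minor would have F#m (iv). F# is the degree-4 chord of C# major, so it is the borrowed IV.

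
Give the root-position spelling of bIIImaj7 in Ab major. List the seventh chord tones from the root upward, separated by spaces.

Scale degree 3 in Ab major is C. bIIImaj7 uses the lowered form, Cb, taken from Ab minor. Building the major-seventh chord from the parallel minor on Cb: Cb–Eb–Gb–Bb.

Cb Eb Gb Bb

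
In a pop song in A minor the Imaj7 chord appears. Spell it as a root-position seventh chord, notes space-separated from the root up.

The root, A, is scale degree 1 — the same note in A minor and A major; only the chord quality changes. Building the major-seventh chord from the parallel major on A: A–C#–E–G#.

A C# E G#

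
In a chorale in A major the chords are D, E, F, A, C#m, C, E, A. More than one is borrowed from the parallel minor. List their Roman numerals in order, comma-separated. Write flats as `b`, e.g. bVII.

In A major the diatonic chords are A, Bm, C#m, D, E, F#m, G#dim. D, E, A and C#m all belong to that set. But F (F–A–C) is foreign: the diatonic vi on degree 6 is F#m, whereas F comes from A minor. It is labeled bVI. But C (C–E–G) is foreign: the diatonic iii on degree 3 is C#m, whereas C comes from A minor. It is labeled bIII.

bVI, bIII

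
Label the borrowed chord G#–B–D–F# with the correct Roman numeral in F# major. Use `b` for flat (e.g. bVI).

The root G# is the diatonic 2nd degree of F# major; the borrowing shows in the chord quality. The diatonic chord on degree 2 would be G#m (ii), but G#–B–D–F# is the half-diminished-seventh chord from F# minor. As a borrowed chord it is labeled iiø7.

iiø7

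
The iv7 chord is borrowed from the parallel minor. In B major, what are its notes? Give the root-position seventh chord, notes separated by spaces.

E G B D

iv7 is built on scale degree 4, which is E in both B major and its parallel. Building the minor-seventh chord from the parallel minor on E: E–G–B–D.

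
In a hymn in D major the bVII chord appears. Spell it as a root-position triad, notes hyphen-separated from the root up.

C-E-G

The root of bVII is the lowered 7th degree: C# becomes C. Stacking thirds in D minor on C gives C–E–G.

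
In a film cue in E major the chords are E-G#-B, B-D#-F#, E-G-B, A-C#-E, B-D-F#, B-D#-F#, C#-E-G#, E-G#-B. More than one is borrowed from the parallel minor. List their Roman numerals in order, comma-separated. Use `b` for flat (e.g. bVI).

i, v

The diatonic triads in E major are E, F#m, G#m, A, B, C#m, D#dim. E–G#–B = E, B–D#–F# = B, A–C#–E = A and C#–E–G# = C#m all belong to that set. But E–G–B is foreign: the diatonic I on degree 1 is E, whereas Em comes from E minor. It is labeled i. But B–D–F# is foreign: the diatonic V on degree 5 is B, whereas Bm comes from E minor. It is labeled v.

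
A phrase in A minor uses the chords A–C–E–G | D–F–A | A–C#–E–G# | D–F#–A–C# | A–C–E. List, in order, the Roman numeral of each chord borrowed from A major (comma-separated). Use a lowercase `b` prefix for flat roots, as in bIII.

In A minor (with V from harmonic minor) the diatonic chords are Am, Bdim, C, Dm, E, F, G. A–C–E–G = Am7, D–F–A = Dm and A–C–E = Am all belong to that set. A–C#–E–G# is not: scale degree 1 in A minor carries Am (i). In A major the chord on that degree is Amaj7, so here it functions as Imaj7, borrowed from the parallel major. But D–F#–A–C# is foreign: the diatonic iv on degree 4 is Dm, whereas Dmaj7 comes from A major. It is labeled IVmaj7.

Imaj7, IVmaj7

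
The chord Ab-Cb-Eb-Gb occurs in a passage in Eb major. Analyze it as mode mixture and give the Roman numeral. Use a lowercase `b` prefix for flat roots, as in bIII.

The root Ab is the diatonic 4th degree of Eb major; the borrowing shows in the chord quality. Ab–Cb–Eb–Gb is a minor-seventh chord — the form found in Eb minor, not the diatonic IV (Ab). Borrowed into Eb major it is written iv7.

iv7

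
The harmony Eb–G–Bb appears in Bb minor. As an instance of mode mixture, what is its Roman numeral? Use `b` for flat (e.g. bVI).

Eb is scale degree 4 in Bb minor. Diatonically Bb minor has Ebm (iv) on that degree; Eb–G–Bb is instead the major chord native to Bb major, so it takes the label IV.

IV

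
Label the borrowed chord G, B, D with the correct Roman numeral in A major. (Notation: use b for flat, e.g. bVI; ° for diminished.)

bVII

The root G is the lowered 7th scale degree — diatonically A major has G# there. G–B–D is a major chord — the form found in A minor, not the diatonic vii° (G#dim). Borrowed into A major it is written bVII.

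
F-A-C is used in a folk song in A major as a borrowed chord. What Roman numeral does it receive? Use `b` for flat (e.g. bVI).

bVI

The root F is the lowered 6th scale degree — diatonically A major has F# there. F–A–C is a major chord — the form found in A minor, not the diatonic vi (F#m). Borrowed into A major it is written bVI.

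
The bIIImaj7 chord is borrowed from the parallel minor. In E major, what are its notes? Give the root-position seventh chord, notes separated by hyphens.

The root of bIIImaj7 is the lowered 3rd degree: G# becomes G. Stacking thirds in E minor on G gives G–B–D–F#.

G-B-D-F#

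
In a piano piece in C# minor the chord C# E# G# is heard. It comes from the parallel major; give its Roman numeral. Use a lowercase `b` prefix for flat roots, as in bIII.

I

The root C# is the diatonic 1st degree of C# minor; the borrowing shows in the chord quality. The diatonic chord on degree 1 would be C#m (i), but C#–E#–G# is the major chord from C# major. As a borrowed chord it is labeled I.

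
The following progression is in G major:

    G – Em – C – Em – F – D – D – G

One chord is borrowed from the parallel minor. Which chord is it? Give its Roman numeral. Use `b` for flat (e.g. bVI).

bVII

In G major the diatonic chords are G, Am, Bm, C, D, Em, F#dim. Of the given chords, G, Em, C and D are diatonic. F (F–A–C) doesn't fit — on degree 7 G major would have F#dim (vii°). F is the degree-7 chord of G minor, so it is the borrowed bVII.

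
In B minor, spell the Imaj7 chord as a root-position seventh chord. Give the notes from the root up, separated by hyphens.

B-D#-F#-A#

The root, B, is scale degree 1 — the same note in B minor and B major; only the chord quality changes. In B major the chord on B is B–D#–F#–A#.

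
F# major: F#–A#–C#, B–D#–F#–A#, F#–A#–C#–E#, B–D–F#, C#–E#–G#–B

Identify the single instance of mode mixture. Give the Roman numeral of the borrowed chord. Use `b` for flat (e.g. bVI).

iv

In F# major the diatonic chords are F#, G#m, A#m, B, C#, D#m, E#dim. F#–A#–C# = F#, B–D#–F#–A# = Bmaj7, F#–A#–C#–E# = F#maj7 and C#–E#–G#–B = C#7 are all diatonic. But B–D–F# is foreign: the diatonic IV on degree 4 is B, whereas Bm comes from F# minor. It is labeled iv.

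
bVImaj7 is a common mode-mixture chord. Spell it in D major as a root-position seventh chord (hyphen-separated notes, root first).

Bb-D-F-A

The root of bVImaj7 is the lowered 6th degree: B becomes Bb. Stacking thirds in D minor on Bb gives Bb–D–F–A.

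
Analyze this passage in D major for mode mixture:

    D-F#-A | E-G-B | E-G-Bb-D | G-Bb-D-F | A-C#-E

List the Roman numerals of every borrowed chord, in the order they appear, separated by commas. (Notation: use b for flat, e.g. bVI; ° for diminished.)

The diatonic triads in D major are D, Em, F#m, G, A, Bm, C#dim. D–F#–A = D, E–G–B = Em and A–C#–E = A all belong to that set. E–G–Bb–D doesn't fit — on degree 2 D major would have Em (ii). Em7b5 is the degree-2 chord of D minor, so it is the borrowed iiø7. G–Bb–D–F doesn't fit — on degree 4 D major would have G (IV). Gm7 is the degree-4 chord of D minor, so it is the borrowed iv7.

iiø7, iv7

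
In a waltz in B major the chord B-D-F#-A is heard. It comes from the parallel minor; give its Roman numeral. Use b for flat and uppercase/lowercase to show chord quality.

i7

The root B is the diatonic 1st degree of B major; the borrowing shows in the chord quality. B–D–F#–A is a minor-seventh chord — the form found in B minor, not the diatonic I (B). Borrowed into B major it is written i7.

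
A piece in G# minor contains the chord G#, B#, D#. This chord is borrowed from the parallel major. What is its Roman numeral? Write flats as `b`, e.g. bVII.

I

The root G# is the diatonic 1st degree of G# minor; the borrowing shows in the chord quality. Diatonically G# minor has G#m (i) on that degree; G#–B#–D# is instead the major chord native to G# major, so it takes the label I.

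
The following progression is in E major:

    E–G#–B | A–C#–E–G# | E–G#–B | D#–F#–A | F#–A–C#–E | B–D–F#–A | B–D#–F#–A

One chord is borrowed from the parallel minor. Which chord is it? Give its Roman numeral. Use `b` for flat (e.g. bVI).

v7

In E major the diatonic chords are E, F#m, G#m, A, B, C#m, D#dim. E–G#–B = E, A–C#–E–G# = Amaj7, D#–F#–A = D#dim, F#–A–C#–E = F#m7 and B–D#–F#–A = B7 are all diatonic. But B–D–F#–A is foreign: the diatonic V on degree 5 is B, whereas Bm7 comes from E minor. It is labeled v7.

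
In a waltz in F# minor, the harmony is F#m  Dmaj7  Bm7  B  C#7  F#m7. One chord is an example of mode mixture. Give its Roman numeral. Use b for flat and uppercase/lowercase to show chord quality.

The diatonic triads in F# minor (with V from harmonic minor) are F#m, G#dim, A, Bm, C#, D, E. F#m, Dmaj7, Bm7, C#7 and F#m7 are all diatonic. B (B–D#–F#) is not: scale degree 4 in F# minor carries Bm (iv). In F# major the chord on that degree is B, so here it functions as IV, borrowed from the parallel major.

IV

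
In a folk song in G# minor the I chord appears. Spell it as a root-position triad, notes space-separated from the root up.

G# B# D#

I is built on scale degree 1, which is G# in both G# minor and its parallel. Stacking thirds in G# major on G# gives G#–B#–D#.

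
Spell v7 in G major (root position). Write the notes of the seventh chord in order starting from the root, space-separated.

D F A C

The root, D, is scale degree 5 — the same note in G major and G minor; only the chord quality changes. In G minor the chord on D is D–F–A–C.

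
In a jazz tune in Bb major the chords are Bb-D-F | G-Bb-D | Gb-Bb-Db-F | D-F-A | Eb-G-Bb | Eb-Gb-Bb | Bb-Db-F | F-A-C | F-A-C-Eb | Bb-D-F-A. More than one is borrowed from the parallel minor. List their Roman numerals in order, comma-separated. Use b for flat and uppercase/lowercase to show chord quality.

Bb major has the diatonic set Bb, Cm, Dm, Eb, F, Gm, Adim. Bb–D–F = Bb, G–Bb–D = Gm, D–F–A = Dm, Eb–G–Bb = Eb, F–A–C = F, F–A–C–Eb = F7 and Bb–D–F–A = Bbmaj7 all belong to that set. But Gb–Bb–Db–F is foreign: the diatonic vi on degree 6 is Gm, whereas Gbmaj7 comes from Bb minor. It is labeled bVImaj7. Eb–Gb–Bb is not: scale degree 4 in Bb major carries Eb (IV). In Bb minor the chord on that degree is Ebm, so here it functions as iv, borrowed from the parallel minor. Bb–Db–F doesn't fit — on degree 1 Bb major would have Bb (I). Bbm is the degree-1 chord of Bb minor, so it is the borrowed i.

bVImaj7, iv, i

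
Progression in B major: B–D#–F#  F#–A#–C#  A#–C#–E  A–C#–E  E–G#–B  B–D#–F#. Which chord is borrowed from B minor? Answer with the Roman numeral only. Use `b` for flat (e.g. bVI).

bVII

B major has the diatonic set B, C#m, D#m, E, F#, G#m, A#dim. B–D#–F# = B, F#–A#–C# = F#, A#–C#–E = A#dim and E–G#–B = E all belong to that set. A–C#–E is not: scale degree 7 in B major carries A#dim (vii°). In B minor the chord on that degree is A, so here it functions as bVII, borrowed from the parallel minor.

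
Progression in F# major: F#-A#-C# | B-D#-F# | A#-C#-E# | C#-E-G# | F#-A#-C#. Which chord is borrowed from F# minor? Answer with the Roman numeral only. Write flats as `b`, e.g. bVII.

v

F# major has the diatonic set F#, G#m, A#m, B, C#, D#m, E#dim. Of the given chords, F#–A#–C# = F#, B–D#–F# = B and A#–C#–E# = A#m are diatonic. But C#–E–G# is foreign: the diatonic V on degree 5 is C#, whereas C#m comes from F# minor. It is labeled v.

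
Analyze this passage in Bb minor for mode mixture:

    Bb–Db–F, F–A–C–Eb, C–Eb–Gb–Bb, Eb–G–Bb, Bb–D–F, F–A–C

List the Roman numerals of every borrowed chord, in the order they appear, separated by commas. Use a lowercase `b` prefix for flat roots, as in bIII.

The diatonic triads in Bb minor (with V from harmonic minor) are Bbm, Cdim, Db, Ebm, F, Gb, Ab. Bb–Db–F = Bbm, F–A–C–Eb = F7, C–Eb–Gb–Bb = Cm7b5 and F–A–C = F are all diatonic. But Eb–G–Bb is foreign: the diatonic iv on degree 4 is Ebm, whereas Eb comes from Bb major. It is labeled IV. But Bb–D–F is foreign: the diatonic i on degree 1 is Bbm, whereas Bb comes from Bb major. It is labeled I.

IV, I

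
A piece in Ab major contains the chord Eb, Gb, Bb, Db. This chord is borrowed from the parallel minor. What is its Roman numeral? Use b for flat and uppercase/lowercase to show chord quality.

Eb is scale degree 5 in Ab major. Eb–Gb–Bb–Db is a minor-seventh chord — the form found in Ab minor, not the diatonic V (Eb). Borrowed into Ab major it is written v7.

v7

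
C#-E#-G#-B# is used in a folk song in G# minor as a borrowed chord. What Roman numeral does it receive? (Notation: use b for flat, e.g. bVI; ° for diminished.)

IVmaj7

C# is scale degree 4 in G# minor. The diatonic chord on degree 4 would be C#m (iv), but C#–E#–G#–B# is the major-seventh chord from G# major. As a borrowed chord it is labeled IVmaj7.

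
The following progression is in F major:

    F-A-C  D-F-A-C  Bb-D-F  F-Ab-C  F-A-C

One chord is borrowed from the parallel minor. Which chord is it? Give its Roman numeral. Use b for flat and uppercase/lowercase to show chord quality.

i

The diatonic triads in F major are F, Gm, Am, Bb, C, Dm, Edim. Of the given chords, F–A–C = F, D–F–A–C = Dm7 and Bb–D–F = Bb are diatonic. But F–Ab–C is foreign: the diatonic I on degree 1 is F, whereas Fm comes from F minor. It is labeled i.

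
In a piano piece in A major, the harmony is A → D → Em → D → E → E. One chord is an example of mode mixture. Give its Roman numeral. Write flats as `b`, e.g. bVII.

In A major the diatonic chords are A, Bm, C#m, D, E, F#m, G#dim. A, D and E are all diatonic. Em (E–G–B) doesn't fit — on degree 5 A major would have E (V). Em is the degree-5 chord of A minor, so it is the borrowed v.

v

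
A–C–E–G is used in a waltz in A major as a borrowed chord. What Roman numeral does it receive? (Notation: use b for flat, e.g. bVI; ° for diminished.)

A is scale degree 1 in A major. Diatonically A major has A (I) on that degree; A–C–E–G is instead the minor-seventh chord native to A minor, so it takes the label i7.

i7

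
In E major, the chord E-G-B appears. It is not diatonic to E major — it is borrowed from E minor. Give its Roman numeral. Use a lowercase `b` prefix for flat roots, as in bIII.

i

The root E is the diatonic 1st degree of E major; the borrowing shows in the chord quality. Diatonically E major has E (I) on that degree; E–G–B is instead the minor chord native to E minor, so it takes the label i.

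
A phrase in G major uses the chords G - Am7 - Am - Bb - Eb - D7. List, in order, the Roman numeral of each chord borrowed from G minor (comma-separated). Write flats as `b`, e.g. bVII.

bIII, bVI

The diatonic triads in G major are G, Am, Bm, C, D, Em, F#dim. G, Am7, Am and D7 all belong to that set. Bb (Bb–D–F) is not: scale degree 3 in G major carries Bm (iii). In G minor the chord on that degree is Bb, so here it functions as bIII, borrowed from the parallel minor. Eb (Eb–G–Bb) is not: scale degree 6 in G major carries Em (vi). In G minor the chord on that degree is Eb, so here it functions as bVI, borrowed from the parallel minor.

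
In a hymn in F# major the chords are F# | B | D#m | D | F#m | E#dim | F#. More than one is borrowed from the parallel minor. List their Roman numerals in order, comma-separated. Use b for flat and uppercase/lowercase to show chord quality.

bVI, i

The diatonic triads in F# major are F#, G#m, A#m, B, C#, D#m, E#dim. F#, B, D#m and E#dim all belong to that set. D (D–F#–A) doesn't fit — on degree 6 F# major would have D#m (vi). D is the degree-6 chord of F# minor, so it is the borrowed bVI. But F#m (F#–A–C#) is foreign: the diatonic I on degree 1 is F#, whereas F#m comes from F# minor. It is labeled i.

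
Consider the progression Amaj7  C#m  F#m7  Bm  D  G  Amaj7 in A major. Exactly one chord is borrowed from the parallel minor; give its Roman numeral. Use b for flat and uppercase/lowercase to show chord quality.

A major has the diatonic set A, Bm, C#m, D, E, F#m, G#dim. Amaj7, C#m, F#m7, Bm and D are all diatonic. G (G–B–D) is not: scale degree 7 in A major carries G#dim (vii°). In A minor the chord on that degree is G, so here it functions as bVII, borrowed from the parallel minor.

bVII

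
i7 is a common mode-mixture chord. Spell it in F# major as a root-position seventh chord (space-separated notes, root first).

The root, F#, is scale degree 1 — the same note in F# major and F# minor; only the chord quality changes. In F# minor the chord on F# is F#–A–C#–E.

F# A C# E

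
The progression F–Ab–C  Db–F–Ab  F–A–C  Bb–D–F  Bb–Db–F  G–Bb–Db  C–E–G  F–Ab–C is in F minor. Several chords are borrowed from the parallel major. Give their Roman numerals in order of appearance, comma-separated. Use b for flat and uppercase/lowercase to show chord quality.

The diatonic triads in F minor (with V from harmonic minor) are Fm, Gdim, Ab, Bbm, C, Db, Eb. F–Ab–C = Fm, Db–F–Ab = Db, Bb–Db–F = Bbm, G–Bb–Db = Gdim and C–E–G = C are all diatonic. F–A–C doesn't fit — on degree 1 F minor would have Fm (i). F is the degree-1 chord of F major, so it is the borrowed I. Bb–D–F doesn't fit — on degree 4 F minor would have Bbm (iv). Bb is the degree-4 chord of F major, so it is the borrowed IV.

I, IV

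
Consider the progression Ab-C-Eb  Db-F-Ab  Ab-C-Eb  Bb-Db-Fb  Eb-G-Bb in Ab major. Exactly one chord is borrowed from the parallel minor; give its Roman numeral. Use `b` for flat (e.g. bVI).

ii°

The diatonic triads in Ab major are Ab, Bbm, Cm, Db, Eb, Fm, Gdim. Of the given chords, Ab–C–Eb = Ab, Db–F–Ab = Db and Eb–G–Bb = Eb are diatonic. But Bb–Db–Fb is foreign: the diatonic ii on degree 2 is Bbm, whereas Bbdim comes from Ab minor. It is labeled ii°.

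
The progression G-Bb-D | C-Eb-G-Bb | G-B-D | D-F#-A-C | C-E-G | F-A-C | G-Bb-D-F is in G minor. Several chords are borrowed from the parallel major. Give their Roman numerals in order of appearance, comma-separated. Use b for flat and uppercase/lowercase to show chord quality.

I, IV

G minor has the diatonic set Gm, Adim, Bb, Cm, D, Eb, F (with V from harmonic minor). Of the given chords, G–Bb–D = Gm, C–Eb–G–Bb = Cm7, D–F#–A–C = D7, F–A–C = F and G–Bb–D–F = Gm7 are diatonic. G–B–D doesn't fit — on degree 1 G minor would have Gm (i). G is the degree-1 chord of G major, so it is the borrowed I. C–E–G doesn't fit — on degree 4 G minor would have Cm (iv). C is the degree-4 chord of G major, so it is the borrowed IV.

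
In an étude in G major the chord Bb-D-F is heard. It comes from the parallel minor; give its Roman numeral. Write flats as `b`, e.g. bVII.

The root Bb is the lowered 3rd scale degree — diatonically G major has B there. The diatonic chord on degree 3 would be Bm (iii), but Bb–D–F is the major chord from G minor. As a borrowed chord it is labeled bIII.

bIII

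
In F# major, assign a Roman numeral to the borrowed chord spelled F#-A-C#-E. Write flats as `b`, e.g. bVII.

F# is scale degree 1 in F# major. Diatonically F# major has F# (I) on that degree; F#–A–C#–E is instead the minor-seventh chord native to F# minor, so it takes the label i7.

i7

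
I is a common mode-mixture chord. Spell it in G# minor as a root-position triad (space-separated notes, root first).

I is built on scale degree 1, which is G# in both G# minor and its parallel. In G# major the chord on G# is G#–B#–D#.

G# B# D#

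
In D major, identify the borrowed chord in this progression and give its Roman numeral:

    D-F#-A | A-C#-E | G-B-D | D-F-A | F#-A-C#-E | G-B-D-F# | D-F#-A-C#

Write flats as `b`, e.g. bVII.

i

In D major the diatonic chords are D, Em, F#m, G, A, Bm, C#dim. D–F#–A = D, A–C#–E = A, G–B–D = G, F#–A–C#–E = F#m7, G–B–D–F# = Gmaj7 and D–F#–A–C# = Dmaj7 are all diatonic. But D–F–A is foreign: the diatonic I on degree 1 is D, whereas Dm comes from D minor. It is labeled i.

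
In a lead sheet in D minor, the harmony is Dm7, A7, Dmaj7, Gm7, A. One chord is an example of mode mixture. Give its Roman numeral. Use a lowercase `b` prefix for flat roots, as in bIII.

D minor has the diatonic set Dm, Edim, F, Gm, A, Bb, C (with V from harmonic minor). Dm7, A7, Gm7 and A all belong to that set. Dmaj7 (D–F#–A–C#) doesn't fit — on degree 1 D minor would have Dm (i). Dmaj7 is the degree-1 chord of D major, so it is the borrowed Imaj7.

Imaj7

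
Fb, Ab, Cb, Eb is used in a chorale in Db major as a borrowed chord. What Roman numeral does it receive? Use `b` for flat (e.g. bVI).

bIIImaj7

Fb is the lowered form of scale degree 3 in Db major (the diatonic degree 3 is F). Fb–Ab–Cb–Eb is a major-seventh chord — the form found in Db minor, not the diatonic iii (Fm). Borrowed into Db major it is written bIIImaj7.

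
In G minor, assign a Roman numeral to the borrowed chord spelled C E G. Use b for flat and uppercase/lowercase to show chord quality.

IV

C is scale degree 4 in G minor. C–E–G is a major chord — the form found in G major, not the diatonic iv (Cm). Borrowed into G minor it is written IV.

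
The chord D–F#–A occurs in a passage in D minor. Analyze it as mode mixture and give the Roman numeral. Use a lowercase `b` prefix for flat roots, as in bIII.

D is scale degree 1 in D minor. Diatonically D minor has Dm (i) on that degree; D–F#–A is instead the major chord native to D major, so it takes the label I.

I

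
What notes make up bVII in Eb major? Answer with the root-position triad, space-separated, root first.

Db F Ab

bVII is built on the lowered scale degree 7. In Eb major degree 7 is D; lowered it becomes Db. In Eb minor the chord on Db is Db–F–Ab.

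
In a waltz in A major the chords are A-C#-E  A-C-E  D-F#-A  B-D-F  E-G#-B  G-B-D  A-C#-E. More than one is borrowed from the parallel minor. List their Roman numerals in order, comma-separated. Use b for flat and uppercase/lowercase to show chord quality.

The diatonic triads in A major are A, Bm, C#m, D, E, F#m, G#dim. Of the given chords, A–C#–E = A, D–F#–A = D and E–G#–B = E are diatonic. A–C–E is not: scale degree 1 in A major carries A (I). In A minor the chord on that degree is Am, so here it functions as i, borrowed from the parallel minor. B–D–F is not: scale degree 2 in A major carries Bm (ii). In A minor the chord on that degree is Bdim, so here it functions as ii°, borrowed from the parallel minor. G–B–D is not: scale degree 7 in A major carries G#dim (vii°). In A minor the chord on that degree is G, so here it functions as bVII, borrowed from the parallel minor.

i, ii°, bVII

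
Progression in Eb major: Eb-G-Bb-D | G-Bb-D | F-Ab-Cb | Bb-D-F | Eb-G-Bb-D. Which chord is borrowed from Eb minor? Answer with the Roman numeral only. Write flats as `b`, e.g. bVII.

The diatonic triads in Eb major are Eb, Fm, Gm, Ab, Bb, Cm, Ddim. Eb–G–Bb–D = Ebmaj7, G–Bb–D = Gm and Bb–D–F = Bb all belong to that set. F–Ab–Cb is not: scale degree 2 in Eb major carries Fm (ii). In Eb minor the chord on that degree is Fdim, so here it functions as ii°, borrowed from the parallel minor.

ii°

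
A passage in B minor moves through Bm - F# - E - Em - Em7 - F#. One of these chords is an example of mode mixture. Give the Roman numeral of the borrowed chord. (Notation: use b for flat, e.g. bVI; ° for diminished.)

IV

In B minor (with V from harmonic minor) the diatonic chords are Bm, C#dim, D, Em, F#, G, A. Bm, F#, Em and Em7 are all diatonic. E (E–G#–B) is not: scale degree 4 in B minor carries Em (iv). In B major the chord on that degree is E, so here it functions as IV, borrowed from the parallel major.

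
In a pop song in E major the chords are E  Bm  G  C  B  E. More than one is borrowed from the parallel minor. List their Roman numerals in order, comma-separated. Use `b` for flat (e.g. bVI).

E major has the diatonic set E, F#m, G#m, A, B, C#m, D#dim. E and B both belong to that set. Bm (B–D–F#) is not: scale degree 5 in E major carries B (V). In E minor the chord on that degree is Bm, so here it functions as v, borrowed from the parallel minor. G (G–B–D) doesn't fit — on degree 3 E major would have G#m (iii). G is the degree-3 chord of E minor, so it is the borrowed bIII. But C (C–E–G) is foreign: the diatonic vi on degree 6 is C#m, whereas C comes from E minor. It is labeled bVI.

v, bIII, bVI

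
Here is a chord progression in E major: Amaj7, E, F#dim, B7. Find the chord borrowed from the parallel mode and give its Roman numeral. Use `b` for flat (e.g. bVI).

ii°

E major has the diatonic set E, F#m, G#m, A, B, C#m, D#dim. Amaj7, E and B7 are all diatonic. F#dim (F#–A–C) doesn't fit — on degree 2 E major would have F#m (ii). F#dim is the degree-2 chord of E minor, so it is the borrowed ii°.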